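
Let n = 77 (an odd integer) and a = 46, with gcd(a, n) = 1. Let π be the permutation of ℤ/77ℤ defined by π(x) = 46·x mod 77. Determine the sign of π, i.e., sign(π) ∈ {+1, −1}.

-1

Trace 29: π^k(29) = [29, 25, 72, 1, 46, 37, 8] for k=0..6.
Cycle type of π: 30×2 + 10 + 3×2 + 1; total 6 cycles.
77 − 6 = 71 transpositions; sign(π) = (−1)^71 = -1.
The Jacobi symbol (46|77) = -1 (Zolotarev) agrees.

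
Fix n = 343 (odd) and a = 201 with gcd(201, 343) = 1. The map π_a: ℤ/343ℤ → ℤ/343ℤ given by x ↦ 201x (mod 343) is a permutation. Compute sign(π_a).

Trace 233: π^k(233) = [233, 185, 141, 215, 340, 83, 219] for k=0..6.
Cycle type of π: 294 + 42 + 6 + 1; total 4 cycles.
With 4 cycles on 343 points, sign = (−1)^{343−4} = -1.

-1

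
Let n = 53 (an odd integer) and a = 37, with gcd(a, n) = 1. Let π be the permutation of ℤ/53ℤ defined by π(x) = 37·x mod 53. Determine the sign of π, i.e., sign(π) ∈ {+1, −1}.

Orbit of 49 under x↦37x: [49, 11, 36, 7, 47, 43, 1]… (length divides ord_53(37)).
Decompose π into cycles: lengths [26, 26, 1] (3 cycles, including the fixed point 0).
3 cycles on 53: each ℓ→(−1)^(ℓ−1), product (−1)^50 = +1.
(37|53)_J = +1 (Zolotarev's lemma cross-check).

+1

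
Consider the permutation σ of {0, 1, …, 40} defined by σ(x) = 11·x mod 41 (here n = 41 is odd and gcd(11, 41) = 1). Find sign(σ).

Orbit of 21 under x↦11x: [21, 26, 40, 30, 2, 22, 37]… (length divides ord_41(11)).
2 cycles of lengths [40, 1].
sign(π) = (−1)^{n − #cycles} = (−1)^{41−2} = (−1)^39 = -1.

-1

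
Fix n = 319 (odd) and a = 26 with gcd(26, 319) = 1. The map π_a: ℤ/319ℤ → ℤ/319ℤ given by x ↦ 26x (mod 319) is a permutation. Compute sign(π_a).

-1

Orbit of 201 under x↦26x: [201, 122, 301, 170, 273, 80, 166]… (length divides ord_319(26)).
π_26 has 6 disjoint cycles with lengths [140, 140, 28, 5, 5, 1] on {0,…,318}.
n − c = 319 − 6 = 313; sign = (−1)^313 = -1.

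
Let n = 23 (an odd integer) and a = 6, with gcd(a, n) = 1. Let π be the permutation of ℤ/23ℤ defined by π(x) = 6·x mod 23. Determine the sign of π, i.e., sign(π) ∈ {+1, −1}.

Orbit of 9 under x↦6x: [9, 8, 2, 12, 3, 18, 16]… (length divides ord_23(6)).
3 cycles of lengths [11, 11, 1].
n − c = 23 − 3 = 20; sign = (−1)^20 = +1.
Zolotarev: (6|23) = +1, matching the cycle-count sign.

+1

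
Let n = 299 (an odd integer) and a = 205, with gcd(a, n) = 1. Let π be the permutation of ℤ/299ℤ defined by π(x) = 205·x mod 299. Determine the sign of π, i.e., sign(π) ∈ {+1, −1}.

-1

Orbit of 196 under x↦205x: [196, 114, 48, 272, 146, 30, 170]… (length divides ord_299(205)).
The orbit structure of x ↦ 205x mod 299: 8 orbits of sizes [66, 66, 66, 66, 22, 6, 6, 1].
299 − 8 = 291 transpositions; sign(π) = (−1)^291 = -1.
Check: (205/299) = -1 by Zolotarev.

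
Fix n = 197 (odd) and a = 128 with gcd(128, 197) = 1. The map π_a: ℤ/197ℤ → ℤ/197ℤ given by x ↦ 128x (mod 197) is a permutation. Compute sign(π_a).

-1

Start at x=14: 14 → 19 → 68 → 36 → 77 → 6 → 177 → … (one orbit).
Cycle type of π: 28×7 + 1; total 8 cycles.
Σ(ℓ_i−1) = 197−8 = 189; sign = (−1)^189 = -1.
The Jacobi symbol (128|197) = -1 (Zolotarev) agrees.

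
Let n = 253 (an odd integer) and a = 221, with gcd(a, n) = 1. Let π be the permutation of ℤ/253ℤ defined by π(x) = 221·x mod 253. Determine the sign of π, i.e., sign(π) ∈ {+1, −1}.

-1

Trace 144: π^k(144) = [144, 199, 210, 111, 243, 67, 133] for k=0..6.
22 cycles of lengths [22, 22, 22, 22, 22, 22, 22, 22, 22, 22, 22, 1, 1, 1, 1, 1, 1, 1, 1, 1, 1, 1].
22 cycles on 253: each ℓ→(−1)^(ℓ−1), product (−1)^231 = -1.
Check: (221/253) = -1 by Zolotarev.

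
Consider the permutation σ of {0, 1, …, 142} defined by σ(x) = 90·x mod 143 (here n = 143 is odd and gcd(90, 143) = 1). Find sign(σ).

-1

Orbit of 90 under x↦90x: [90, 92, 129, 27, 142, 53, 51]… (length divides ord_143(90)).
Cycle lengths of π_90 on ℤ/143ℤ: [10, 10, 10, 10, 10, 10, 10, 10, 10, 10, 10, 10, 10, 2, 2, 2, 2, 2, 2, 1]; 20 cycles in total.
n − c = 143 − 20 = 123; sign = (−1)^123 = -1.
Via Zolotarev, sign(π_{90}) = (90|143) = -1.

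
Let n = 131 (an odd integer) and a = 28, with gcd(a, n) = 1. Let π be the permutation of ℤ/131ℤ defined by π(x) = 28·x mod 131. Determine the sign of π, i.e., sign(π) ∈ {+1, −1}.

Orbit of 34 under x↦28x: [34, 35, 63, 61, 5, 9, 121]… (length divides ord_131(28)).
3 cycles of lengths [65, 65, 1].
Σ(ℓ_i−1) = 131−3 = 128; sign = (−1)^128 = +1.
Check: (28/131) = +1 by Zolotarev.

+1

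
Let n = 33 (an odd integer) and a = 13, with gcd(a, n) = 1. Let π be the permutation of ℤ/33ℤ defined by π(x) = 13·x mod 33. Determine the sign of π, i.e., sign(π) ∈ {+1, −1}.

Orbit of 16 under x↦13x: [16, 10, 31, 7, 25, 28, 1]… (length divides ord_33(13)).
Decompose π into cycles: lengths [10, 10, 10, 1, 1, 1] (6 cycles, including the fixed point 0).
n − c = 33 − 6 = 27; sign = (−1)^27 = -1.

-1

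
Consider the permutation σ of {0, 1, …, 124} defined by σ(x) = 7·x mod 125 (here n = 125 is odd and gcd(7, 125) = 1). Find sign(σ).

-1

Orbit of 107 under x↦7x: [107, 124, 118, 76, 32, 99, 68]… (length divides ord_125(7)).
The orbit structure of x ↦ 7x mod 125: 12 orbits of sizes [20, 20, 20, 20, 20, 4, 4, 4, 4, 4, 4, 1].
n − c = 125 − 12 = 113; sign = (−1)^113 = -1.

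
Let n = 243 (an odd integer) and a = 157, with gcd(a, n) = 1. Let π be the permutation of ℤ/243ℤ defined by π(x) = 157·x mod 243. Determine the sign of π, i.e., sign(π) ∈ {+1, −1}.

+1

Start at x=19: 19 → 67 → 70 → 55 → 130 → 241 → 172 → … (one orbit).
Cycle lengths of π_157 on ℤ/243ℤ: [81, 81, 27, 27, 9, 9, 3, 3, 1, 1, 1]; 11 cycles in total.
n − c = 243 − 11 = 232; sign = (−1)^232 = +1.
Zolotarev: (157|243) = +1, matching the cycle-count sign.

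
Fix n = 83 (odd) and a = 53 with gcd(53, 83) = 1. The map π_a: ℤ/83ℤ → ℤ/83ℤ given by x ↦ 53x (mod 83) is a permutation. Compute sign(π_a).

-1

Trace 35: π^k(35) = [35, 29, 43, 38, 22, 4, 46] for k=0..6.
Cycle lengths of π_53 on ℤ/83ℤ: [82, 1]; 2 cycles in total.
sign(π) = (−1)^{n − #cycles} = (−1)^{83−2} = (−1)^81 = -1.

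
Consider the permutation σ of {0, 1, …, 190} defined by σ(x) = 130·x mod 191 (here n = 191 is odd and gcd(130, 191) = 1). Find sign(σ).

Orbit of 60 under x↦130x: [60, 160, 172, 13, 162, 50, 6]… (length divides ord_191(130)).
π_130 has 3 disjoint cycles with lengths [95, 95, 1] on {0,…,190}.
3 cycles on 191: each ℓ→(−1)^(ℓ−1), product (−1)^188 = +1.

+1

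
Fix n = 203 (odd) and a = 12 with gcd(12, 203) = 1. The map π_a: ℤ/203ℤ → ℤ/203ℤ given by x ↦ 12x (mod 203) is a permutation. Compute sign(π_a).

+1

Start at x=57: 57 → 75 → 88 → 41 → 86 → 17 → 1 → … (one orbit).
The orbit structure of x ↦ 12x mod 203: 23 orbits of sizes [12, 12, 12, 12, 12, 12, 12, 12, 12, 12, 12, 12, 12, 12, 6, 4, 4, 4, 4, 4, 4, 4, 1].
n − c = 203 − 23 = 180; sign = (−1)^180 = +1.
Check: (12/203) = +1 by Zolotarev.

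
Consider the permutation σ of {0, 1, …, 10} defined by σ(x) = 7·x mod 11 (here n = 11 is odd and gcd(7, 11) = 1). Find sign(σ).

Trace 5: π^k(5) = [5, 2, 3, 10, 4, 6, 9] for k=0..6.
The orbit structure of x ↦ 7x mod 11: 2 orbits of sizes [10, 1].
11 − 2 = 9 transpositions; sign(π) = (−1)^9 = -1.
The Jacobi symbol (7|11) = -1 (Zolotarev) agrees.

-1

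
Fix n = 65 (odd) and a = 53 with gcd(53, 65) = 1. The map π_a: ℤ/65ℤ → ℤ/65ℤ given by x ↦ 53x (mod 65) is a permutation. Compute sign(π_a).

-1

Trace 1: π^k(1) = [1, 53, 14, 27] for k=0..3.
π_53 has 26 disjoint cycles with lengths [4, 4, 4, 4, 4, 4, 4, 4, 4, 4, 4, 4, 4, 1, 1, 1, 1, 1, 1, 1, 1, 1, 1, 1, 1, 1] on {0,…,64}.
n − c = 65 − 26 = 39; sign = (−1)^39 = -1.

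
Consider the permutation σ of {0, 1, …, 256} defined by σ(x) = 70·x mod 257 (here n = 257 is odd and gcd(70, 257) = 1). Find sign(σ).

+1

Orbit of 46 under x↦70x: [46, 136, 11, 256, 187, 240, 95]… (length divides ord_257(70)).
5 cycles of lengths [64, 64, 64, 64, 1].
sign(π) = (−1)^{n − #cycles} = (−1)^{257−5} = (−1)^252 = +1.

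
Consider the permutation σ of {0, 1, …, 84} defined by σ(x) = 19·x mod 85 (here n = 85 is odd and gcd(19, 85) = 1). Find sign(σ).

Trace 16: π^k(16) = [16, 49, 81, 9, 1, 19, 21] for k=0..6.
π_19 has 13 disjoint cycles with lengths [8, 8, 8, 8, 8, 8, 8, 8, 8, 8, 2, 2, 1] on {0,…,84}.
85 − 13 = 72 transpositions; sign(π) = (−1)^72 = +1.
Zolotarev: (19|85) = +1, matching the cycle-count sign.

+1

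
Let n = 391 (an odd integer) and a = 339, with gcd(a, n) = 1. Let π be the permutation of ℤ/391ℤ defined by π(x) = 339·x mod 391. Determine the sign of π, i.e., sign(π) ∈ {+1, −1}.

Trace 84: π^k(84) = [84, 324, 356, 256, 373, 154, 203] for k=0..6.
Decompose π into cycles: lengths [22, 22, 22, 22, 22, 22, 22, 22, 22, 22, 22, 22, 22, 22, 22, 22, 22, 2, 2, 2, 2, 2, 2, 2, 2, 1] (26 cycles, including the fixed point 0).
sign(π) = (−1)^{n − #cycles} = (−1)^{391−26} = (−1)^365 = -1.
Zolotarev: (339|391) = -1, matching the cycle-count sign.

-1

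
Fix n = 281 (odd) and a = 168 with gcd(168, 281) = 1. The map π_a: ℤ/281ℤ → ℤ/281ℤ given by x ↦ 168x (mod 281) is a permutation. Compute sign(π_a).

-1

Start at x=182: 182 → 228 → 88 → 172 → 234 → 253 → 73 → … (one orbit).
Decompose π into cycles: lengths [56, 56, 56, 56, 56, 1] (6 cycles, including the fixed point 0).
n − c = 281 − 6 = 275; sign = (−1)^275 = -1.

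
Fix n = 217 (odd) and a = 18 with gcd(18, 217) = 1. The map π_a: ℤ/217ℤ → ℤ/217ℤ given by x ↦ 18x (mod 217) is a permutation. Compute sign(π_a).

+1

Start at x=144: 144 → 205 → 1 → 18 → 107 → 190 → 165 → … (one orbit).
π_18 has 17 disjoint cycles with lengths [15, 15, 15, 15, 15, 15, 15, 15, 15, 15, 15, 15, 15, 15, 3, 3, 1] on {0,…,216}.
217 − 17 = 200 transpositions; sign(π) = (−1)^200 = +1.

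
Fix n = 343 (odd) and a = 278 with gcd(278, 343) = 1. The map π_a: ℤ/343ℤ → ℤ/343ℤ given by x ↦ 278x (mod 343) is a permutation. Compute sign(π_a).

-1

Orbit of 291 under x↦278x: [291, 293, 163, 38, 274, 26, 25]… (length divides ord_343(278)).
π_278 has 4 disjoint cycles with lengths [294, 42, 6, 1] on {0,…,342}.
With 4 cycles on 343 points, sign = (−1)^{343−4} = -1.
The Jacobi symbol (278|343) = -1 (Zolotarev) agrees.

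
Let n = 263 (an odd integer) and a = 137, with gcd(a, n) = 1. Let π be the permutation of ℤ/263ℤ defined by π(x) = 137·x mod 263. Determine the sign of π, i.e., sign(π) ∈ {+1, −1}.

+1

Orbit of 66 under x↦137x: [66, 100, 24, 132, 200, 48, 1]… (length divides ord_263(137)).
π_137 has 3 disjoint cycles with lengths [131, 131, 1] on {0,…,262}.
263 − 3 = 260 transpositions; sign(π) = (−1)^260 = +1.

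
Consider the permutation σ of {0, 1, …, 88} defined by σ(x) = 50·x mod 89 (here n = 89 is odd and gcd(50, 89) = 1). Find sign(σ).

+1

Orbit of 50 under x↦50x: [50, 8, 44, 64, 85, 67, 57]… (length divides ord_89(50)).
π_50 has 5 disjoint cycles with lengths [22, 22, 22, 22, 1] on {0,…,88}.
sign(π) = (−1)^{n − #cycles} = (−1)^{89−5} = (−1)^84 = +1.
Check: (50/89) = +1 by Zolotarev.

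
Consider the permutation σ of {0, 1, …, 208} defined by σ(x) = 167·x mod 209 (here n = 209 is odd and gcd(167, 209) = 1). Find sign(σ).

+1

Start at x=128: 128 → 58 → 72 → 111 → 145 → 180 → 173 → … (one orbit).
π_167 has 5 disjoint cycles with lengths [90, 90, 18, 10, 1] on {0,…,208}.
5 cycles on 209: each ℓ→(−1)^(ℓ−1), product (−1)^204 = +1.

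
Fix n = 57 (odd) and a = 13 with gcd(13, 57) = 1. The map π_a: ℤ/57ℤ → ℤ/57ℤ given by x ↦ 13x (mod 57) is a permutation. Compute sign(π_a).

-1

Orbit of 52 under x↦13x: [52, 49, 10, 16, 37, 25, 40]… (length divides ord_57(13)).
π_13 has 6 disjoint cycles with lengths [18, 18, 18, 1, 1, 1] on {0,…,56}.
6 cycles on 57: each ℓ→(−1)^(ℓ−1), product (−1)^51 = -1.
Check: (13/57) = -1 by Zolotarev.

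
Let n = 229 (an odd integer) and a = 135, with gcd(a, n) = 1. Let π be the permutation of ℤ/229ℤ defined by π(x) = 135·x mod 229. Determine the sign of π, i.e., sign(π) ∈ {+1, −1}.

Orbit of 94 under x↦135x: [94, 95, 1, 135, 134, 228]… (length divides ord_229(135)).
Cycle type of π: 6×38 + 1; total 39 cycles.
sign(π) = (−1)^{n − #cycles} = (−1)^{229−39} = (−1)^190 = +1.
Via Zolotarev, sign(π_{135}) = (135|229) = +1.

+1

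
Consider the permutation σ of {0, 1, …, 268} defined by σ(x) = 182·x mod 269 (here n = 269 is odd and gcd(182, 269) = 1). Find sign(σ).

Trace 256: π^k(256) = [256, 55, 57, 152, 226, 244, 23] for k=0..6.
Cycle lengths of π_182 on ℤ/269ℤ: [134, 134, 1]; 3 cycles in total.
269 − 3 = 266 transpositions; sign(π) = (−1)^266 = +1.

+1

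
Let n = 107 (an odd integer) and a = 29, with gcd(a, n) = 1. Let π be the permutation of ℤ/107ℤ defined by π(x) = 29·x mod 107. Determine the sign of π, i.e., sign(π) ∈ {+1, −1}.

+1

Trace 10: π^k(10) = [10, 76, 64, 37, 3, 87, 62] for k=0..6.
Decompose π into cycles: lengths [53, 53, 1] (3 cycles, including the fixed point 0).
Σ(ℓ_i−1) = 107−3 = 104; sign = (−1)^104 = +1.
Via Zolotarev, sign(π_{29}) = (29|107) = +1.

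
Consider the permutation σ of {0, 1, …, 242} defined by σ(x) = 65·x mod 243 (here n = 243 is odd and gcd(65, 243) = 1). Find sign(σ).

-1

Start at x=20: 20 → 85 → 179 → 214 → 59 → 190 → 200 → … (one orbit).
Decompose π into cycles: lengths [162, 54, 18, 6, 2, 1] (6 cycles, including the fixed point 0).
n − c = 243 − 6 = 237; sign = (−1)^237 = -1.
(65|243)_J = -1 (Zolotarev's lemma cross-check).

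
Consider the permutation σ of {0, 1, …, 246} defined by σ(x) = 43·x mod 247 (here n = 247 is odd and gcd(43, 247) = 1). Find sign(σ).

Start at x=43: 43 → 120 → 220 → 74 → 218 → 235 → 225 → … (one orbit).
Cycle type of π: 18×12 + 9×2 + 6×2 + 1; total 17 cycles.
sign(π) = (−1)^{n − #cycles} = (−1)^{247−17} = (−1)^230 = +1.

+1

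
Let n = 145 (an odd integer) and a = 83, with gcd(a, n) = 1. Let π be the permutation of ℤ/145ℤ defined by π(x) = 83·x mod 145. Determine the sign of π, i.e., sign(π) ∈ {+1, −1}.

-1

Trace 83: π^k(83) = [83, 74, 52, 111, 78, 94, 117] for k=0..6.
π_83 has 10 disjoint cycles with lengths [28, 28, 28, 28, 7, 7, 7, 7, 4, 1] on {0,…,144}.
sign(π) = (−1)^{n − #cycles} = (−1)^{145−10} = (−1)^135 = -1.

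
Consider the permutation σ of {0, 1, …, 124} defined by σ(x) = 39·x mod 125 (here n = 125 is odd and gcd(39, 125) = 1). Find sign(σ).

+1

Orbit of 29 under x↦39x: [29, 6, 109, 1, 39, 21, 69]… (length divides ord_125(39)).
Decompose π into cycles: lengths [50, 50, 10, 10, 2, 2, 1] (7 cycles, including the fixed point 0).
Σ(ℓ_i−1) = 125−7 = 118; sign = (−1)^118 = +1.
The Jacobi symbol (39|125) = +1 (Zolotarev) agrees.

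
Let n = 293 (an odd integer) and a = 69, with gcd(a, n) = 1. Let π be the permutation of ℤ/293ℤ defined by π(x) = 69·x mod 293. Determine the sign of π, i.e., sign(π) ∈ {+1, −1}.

+1

Trace 109: π^k(109) = [109, 196, 46, 244, 135, 232, 186] for k=0..6.
Cycle lengths of π_69 on ℤ/293ℤ: [73, 73, 73, 73, 1]; 5 cycles in total.
n − c = 293 − 5 = 288; sign = (−1)^288 = +1.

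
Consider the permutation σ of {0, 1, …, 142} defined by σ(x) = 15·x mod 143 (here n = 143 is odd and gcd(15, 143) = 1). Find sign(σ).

-1

Orbit of 3 under x↦15x: [3, 45, 103, 115, 9, 135, 23]… (length divides ord_143(15)).
6 cycles of lengths [60, 60, 12, 5, 5, 1].
sign(π) = (−1)^{n − #cycles} = (−1)^{143−6} = (−1)^137 = -1.
Check: (15/143) = -1 by Zolotarev.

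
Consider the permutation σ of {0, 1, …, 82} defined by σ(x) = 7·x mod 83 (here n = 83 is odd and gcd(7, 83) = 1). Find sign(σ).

+1

Orbit of 78 under x↦7x: [78, 48, 4, 28, 30, 44, 59]… (length divides ord_83(7)).
π_7 has 3 disjoint cycles with lengths [41, 41, 1] on {0,…,82}.
n − c = 83 − 3 = 80; sign = (−1)^80 = +1.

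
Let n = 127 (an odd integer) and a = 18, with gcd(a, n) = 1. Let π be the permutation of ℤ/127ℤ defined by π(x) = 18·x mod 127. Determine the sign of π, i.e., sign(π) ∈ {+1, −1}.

+1

Trace 34: π^k(34) = [34, 104, 94, 41, 103, 76, 98] for k=0..6.
The orbit structure of x ↦ 18x mod 127: 3 orbits of sizes [63, 63, 1].
Σ(ℓ_i−1) = 127−3 = 124; sign = (−1)^124 = +1.
(18|127)_J = +1 (Zolotarev's lemma cross-check).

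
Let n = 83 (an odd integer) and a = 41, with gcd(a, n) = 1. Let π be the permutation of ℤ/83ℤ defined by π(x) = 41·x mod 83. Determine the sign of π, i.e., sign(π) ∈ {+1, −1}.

Trace 51: π^k(51) = [51, 16, 75, 4, 81, 1, 41] for k=0..6.
π_41 has 3 disjoint cycles with lengths [41, 41, 1] on {0,…,82}.
sign(π) = (−1)^{n − #cycles} = (−1)^{83−3} = (−1)^80 = +1.
Zolotarev: (41|83) = +1, matching the cycle-count sign.

+1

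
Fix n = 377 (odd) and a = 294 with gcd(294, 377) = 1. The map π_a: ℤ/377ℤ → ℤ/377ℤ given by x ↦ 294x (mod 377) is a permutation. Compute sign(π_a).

Trace 248: π^k(248) = [248, 151, 285, 96, 326, 86, 25] for k=0..6.
18 cycles of lengths [28, 28, 28, 28, 28, 28, 28, 28, 28, 28, 28, 28, 14, 14, 4, 4, 4, 1].
n − c = 377 − 18 = 359; sign = (−1)^359 = -1.
The Jacobi symbol (294|377) = -1 (Zolotarev) agrees.

-1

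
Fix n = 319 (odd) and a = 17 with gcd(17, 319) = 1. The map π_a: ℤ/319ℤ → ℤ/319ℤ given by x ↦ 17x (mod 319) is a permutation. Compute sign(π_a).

+1

Trace 215: π^k(215) = [215, 146, 249, 86, 186, 291, 162] for k=0..6.
Decompose π into cycles: lengths [20, 20, 20, 20, 20, 20, 20, 20, 20, 20, 20, 20, 20, 20, 10, 4, 4, 4, 4, 4, 4, 4, 1] (23 cycles, including the fixed point 0).
sign(π) = (−1)^{n − #cycles} = (−1)^{319−23} = (−1)^296 = +1.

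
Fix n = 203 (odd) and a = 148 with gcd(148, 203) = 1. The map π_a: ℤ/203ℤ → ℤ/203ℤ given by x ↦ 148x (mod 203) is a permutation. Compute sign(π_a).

-1

Start at x=43: 43 → 71 → 155 → 1 → 148 → 183 → 85 → … (one orbit).
Cycle lengths of π_148 on ℤ/203ℤ: [28, 28, 28, 28, 28, 28, 28, 1, 1, 1, 1, 1, 1, 1]; 14 cycles in total.
14 cycles on 203: each ℓ→(−1)^(ℓ−1), product (−1)^189 = -1.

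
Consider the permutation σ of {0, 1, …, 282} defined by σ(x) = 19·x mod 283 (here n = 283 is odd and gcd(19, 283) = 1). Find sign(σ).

Orbit of 102 under x↦19x: [102, 240, 32, 42, 232, 163, 267]… (length divides ord_283(19)).
π_19 has 4 disjoint cycles with lengths [94, 94, 94, 1] on {0,…,282}.
4 cycles on 283: each ℓ→(−1)^(ℓ−1), product (−1)^279 = -1.
The Jacobi symbol (19|283) = -1 (Zolotarev) agrees.

-1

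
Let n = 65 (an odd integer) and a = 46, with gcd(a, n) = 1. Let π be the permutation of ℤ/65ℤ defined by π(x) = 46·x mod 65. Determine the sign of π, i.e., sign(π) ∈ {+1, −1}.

-1

Start at x=16: 16 → 21 → 56 → 41 → 1 → 46 → 36 → … (one orbit).
Cycle type of π: 12×5 + 1×5; total 10 cycles.
10 cycles on 65: each ℓ→(−1)^(ℓ−1), product (−1)^55 = -1.
Check: (46/65) = -1 by Zolotarev.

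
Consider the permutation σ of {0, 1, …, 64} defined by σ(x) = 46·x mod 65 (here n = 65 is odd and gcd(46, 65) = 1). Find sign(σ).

Trace 11: π^k(11) = [11, 51, 6, 16, 21, 56, 41] for k=0..6.
π_46 has 10 disjoint cycles with lengths [12, 12, 12, 12, 12, 1, 1, 1, 1, 1] on {0,…,64}.
65 − 10 = 55 transpositions; sign(π) = (−1)^55 = -1.

-1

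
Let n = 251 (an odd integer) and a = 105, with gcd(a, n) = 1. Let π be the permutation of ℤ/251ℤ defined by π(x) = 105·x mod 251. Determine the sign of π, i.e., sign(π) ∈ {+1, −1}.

Orbit of 173 under x↦105x: [173, 93, 227, 241, 205, 190, 121]… (length divides ord_251(105)).
Cycle type of π: 125×2 + 1; total 3 cycles.
With 3 cycles on 251 points, sign = (−1)^{251−3} = +1.
(105|251)_J = +1 (Zolotarev's lemma cross-check).

+1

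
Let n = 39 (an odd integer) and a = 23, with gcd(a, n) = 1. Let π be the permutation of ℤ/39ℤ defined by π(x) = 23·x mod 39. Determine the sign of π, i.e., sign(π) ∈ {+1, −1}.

-1

Orbit of 38 under x↦23x: [38, 16, 17, 1, 23, 22]… (length divides ord_39(23)).
8 cycles of lengths [6, 6, 6, 6, 6, 6, 2, 1].
39 − 8 = 31 transpositions; sign(π) = (−1)^31 = -1.
Check: (23/39) = -1 by Zolotarev.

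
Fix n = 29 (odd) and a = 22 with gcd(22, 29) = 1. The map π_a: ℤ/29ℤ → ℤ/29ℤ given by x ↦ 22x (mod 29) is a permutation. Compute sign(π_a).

Orbit of 13 under x↦22x: [13, 25, 28, 7, 9, 24, 6]… (length divides ord_29(22)).
Cycle lengths of π_22 on ℤ/29ℤ: [14, 14, 1]; 3 cycles in total.
With 3 cycles on 29 points, sign = (−1)^{29−3} = +1.

+1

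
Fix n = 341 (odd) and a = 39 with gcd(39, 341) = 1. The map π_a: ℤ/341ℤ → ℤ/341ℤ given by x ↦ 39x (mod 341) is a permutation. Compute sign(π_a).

Orbit of 157 under x↦39x: [157, 326, 97, 32, 225, 250, 202]… (length divides ord_341(39)).
Decompose π into cycles: lengths [10, 10, 10, 10, 10, 10, 10, 10, 10, 10, 10, 10, 10, 10, 10, 10, 10, 10, 10, 10, 10, 10, 10, 10, 10, 10, 10, 10, 10, 10, 10, 5, 5, 5, 5, 5, 5, 1] (38 cycles, including the fixed point 0).
341 − 38 = 303 transpositions; sign(π) = (−1)^303 = -1.
Check: (39/341) = -1 by Zolotarev.

-1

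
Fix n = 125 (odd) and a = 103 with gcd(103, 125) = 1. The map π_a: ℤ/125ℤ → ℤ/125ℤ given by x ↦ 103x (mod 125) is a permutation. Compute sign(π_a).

-1

Orbit of 122 under x↦103x: [122, 66, 48, 69, 107, 21, 38]… (length divides ord_125(103)).
The orbit structure of x ↦ 103x mod 125: 4 orbits of sizes [100, 20, 4, 1].
With 4 cycles on 125 points, sign = (−1)^{125−4} = -1.
(103|125)_J = -1 (Zolotarev's lemma cross-check).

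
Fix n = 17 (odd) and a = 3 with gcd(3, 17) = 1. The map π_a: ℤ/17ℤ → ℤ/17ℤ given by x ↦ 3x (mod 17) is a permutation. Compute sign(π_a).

-1

Trace 6: π^k(6) = [6, 1, 3, 9, 10, 13, 5] for k=0..6.
2 cycles of lengths [16, 1].
17 − 2 = 15 transpositions; sign(π) = (−1)^15 = -1.
Check: (3/17) = -1 by Zolotarev.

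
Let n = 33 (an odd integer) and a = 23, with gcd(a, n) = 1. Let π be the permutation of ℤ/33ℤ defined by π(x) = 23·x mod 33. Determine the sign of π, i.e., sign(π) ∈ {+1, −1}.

Orbit of 1 under x↦23x: [1, 23]… (length divides ord_33(23)).
22 cycles of lengths [2, 2, 2, 2, 2, 2, 2, 2, 2, 2, 2, 1, 1, 1, 1, 1, 1, 1, 1, 1, 1, 1].
33 − 22 = 11 transpositions; sign(π) = (−1)^11 = -1.

-1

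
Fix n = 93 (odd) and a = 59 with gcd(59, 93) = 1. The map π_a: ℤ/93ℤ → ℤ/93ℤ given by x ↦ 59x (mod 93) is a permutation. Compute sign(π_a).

-1

Start at x=38: 38 → 10 → 32 → 28 → 71 → 4 → 50 → … (one orbit).
Cycle lengths of π_59 on ℤ/93ℤ: [30, 30, 15, 15, 2, 1]; 6 cycles in total.
6 cycles on 93: each ℓ→(−1)^(ℓ−1), product (−1)^87 = -1.
(59|93)_J = -1 (Zolotarev's lemma cross-check).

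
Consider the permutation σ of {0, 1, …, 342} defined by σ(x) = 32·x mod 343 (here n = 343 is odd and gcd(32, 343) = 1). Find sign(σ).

Trace 316: π^k(316) = [316, 165, 135, 204, 11, 9, 288] for k=0..6.
π_32 has 7 disjoint cycles with lengths [147, 147, 21, 21, 3, 3, 1] on {0,…,342}.
7 cycles on 343: each ℓ→(−1)^(ℓ−1), product (−1)^336 = +1.

+1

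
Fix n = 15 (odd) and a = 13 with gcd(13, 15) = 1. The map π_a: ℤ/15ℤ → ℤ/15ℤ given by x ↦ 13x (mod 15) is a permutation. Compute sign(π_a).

-1

Start at x=1: 1 → 13 → 4 → 7 → 1 (one orbit).
Cycle lengths of π_13 on ℤ/15ℤ: [4, 4, 4, 1, 1, 1]; 6 cycles in total.
sign(π) = (−1)^{n − #cycles} = (−1)^{15−6} = (−1)^9 = -1.
Zolotarev: (13|15) = -1, matching the cycle-count sign.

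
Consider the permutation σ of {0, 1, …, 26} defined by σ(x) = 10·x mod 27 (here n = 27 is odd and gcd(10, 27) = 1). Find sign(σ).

Start at x=1: 1 → 10 → 19 → 1 (one orbit).
Cycle type of π: 3×6 + 1×9; total 15 cycles.
27 − 15 = 12 transpositions; sign(π) = (−1)^12 = +1.
The Jacobi symbol (10|27) = +1 (Zolotarev) agrees.

+1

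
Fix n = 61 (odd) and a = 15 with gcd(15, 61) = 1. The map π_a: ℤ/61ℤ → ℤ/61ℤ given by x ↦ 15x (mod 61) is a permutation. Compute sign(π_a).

Trace 47: π^k(47) = [47, 34, 22, 25, 9, 13, 12] for k=0..6.
Cycle lengths of π_15 on ℤ/61ℤ: [15, 15, 15, 15, 1]; 5 cycles in total.
sign(π) = (−1)^{n − #cycles} = (−1)^{61−5} = (−1)^56 = +1.
Check: (15/61) = +1 by Zolotarev.

+1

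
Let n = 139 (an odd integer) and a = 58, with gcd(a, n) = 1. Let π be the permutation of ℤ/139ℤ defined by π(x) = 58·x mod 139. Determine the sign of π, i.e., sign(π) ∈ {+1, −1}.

Trace 18: π^k(18) = [18, 71, 87, 42, 73, 64, 98] for k=0..6.
Cycle lengths of π_58 on ℤ/139ℤ: [138, 1]; 2 cycles in total.
n − c = 139 − 2 = 137; sign = (−1)^137 = -1.
Check: (58/139) = -1 by Zolotarev.

-1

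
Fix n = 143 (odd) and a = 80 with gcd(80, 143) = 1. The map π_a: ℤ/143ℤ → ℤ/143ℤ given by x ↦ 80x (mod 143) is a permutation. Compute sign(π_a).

Trace 48: π^k(48) = [48, 122, 36, 20, 27, 15, 56] for k=0..6.
6 cycles of lengths [60, 60, 12, 5, 5, 1].
With 6 cycles on 143 points, sign = (−1)^{143−6} = -1.
Zolotarev: (80|143) = -1, matching the cycle-count sign.

-1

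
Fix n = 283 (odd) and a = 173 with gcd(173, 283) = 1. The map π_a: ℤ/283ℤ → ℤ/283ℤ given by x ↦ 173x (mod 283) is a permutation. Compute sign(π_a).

Trace 110: π^k(110) = [110, 69, 51, 50, 160, 229, 280] for k=0..6.
Decompose π into cycles: lengths [282, 1] (2 cycles, including the fixed point 0).
sign(π) = (−1)^{n − #cycles} = (−1)^{283−2} = (−1)^281 = -1.

-1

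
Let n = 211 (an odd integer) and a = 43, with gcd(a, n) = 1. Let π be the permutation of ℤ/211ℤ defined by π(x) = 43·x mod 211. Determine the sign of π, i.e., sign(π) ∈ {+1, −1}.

Orbit of 171 under x↦43x: [171, 179, 101, 123, 14, 180, 144]… (length divides ord_211(43)).
11 cycles of lengths [21, 21, 21, 21, 21, 21, 21, 21, 21, 21, 1].
sign(π) = (−1)^{n − #cycles} = (−1)^{211−11} = (−1)^200 = +1.
The Jacobi symbol (43|211) = +1 (Zolotarev) agrees.

+1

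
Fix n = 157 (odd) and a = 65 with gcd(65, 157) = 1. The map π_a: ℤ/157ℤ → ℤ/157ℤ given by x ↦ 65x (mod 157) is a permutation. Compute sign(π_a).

-1

Trace 150: π^k(150) = [150, 16, 98, 90, 41, 153, 54] for k=0..6.
The orbit structure of x ↦ 65x mod 157: 4 orbits of sizes [52, 52, 52, 1].
4 cycles on 157: each ℓ→(−1)^(ℓ−1), product (−1)^153 = -1.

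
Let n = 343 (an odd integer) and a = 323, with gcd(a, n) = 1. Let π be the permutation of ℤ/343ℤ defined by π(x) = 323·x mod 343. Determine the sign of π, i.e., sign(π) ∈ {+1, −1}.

+1

Orbit of 302 under x↦323x: [302, 134, 64, 92, 218, 99, 78]… (length divides ord_343(323)).
The orbit structure of x ↦ 323x mod 343: 19 orbits of sizes [49, 49, 49, 49, 49, 49, 7, 7, 7, 7, 7, 7, 1, 1, 1, 1, 1, 1, 1].
Σ(ℓ_i−1) = 343−19 = 324; sign = (−1)^324 = +1.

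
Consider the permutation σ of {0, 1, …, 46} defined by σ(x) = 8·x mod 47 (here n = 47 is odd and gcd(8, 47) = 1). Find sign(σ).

+1

Start at x=25: 25 → 12 → 2 → 16 → 34 → 37 → 14 → … (one orbit).
The orbit structure of x ↦ 8x mod 47: 3 orbits of sizes [23, 23, 1].
With 3 cycles on 47 points, sign = (−1)^{47−3} = +1.
The Jacobi symbol (8|47) = +1 (Zolotarev) agrees.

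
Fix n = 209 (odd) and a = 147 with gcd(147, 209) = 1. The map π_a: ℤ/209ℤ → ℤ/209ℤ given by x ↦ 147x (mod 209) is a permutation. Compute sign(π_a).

-1

Orbit of 89 under x↦147x: [89, 125, 192, 9, 69, 111, 15]… (length divides ord_209(147)).
Cycle lengths of π_147 on ℤ/209ℤ: [90, 90, 18, 5, 5, 1]; 6 cycles in total.
6 cycles on 209: each ℓ→(−1)^(ℓ−1), product (−1)^203 = -1.
Via Zolotarev, sign(π_{147}) = (147|209) = -1.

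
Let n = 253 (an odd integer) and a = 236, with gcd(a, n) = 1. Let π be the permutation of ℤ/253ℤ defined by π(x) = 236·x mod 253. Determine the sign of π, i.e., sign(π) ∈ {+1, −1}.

+1

Trace 223: π^k(223) = [223, 4, 185, 144, 82, 124, 169] for k=0..6.
The orbit structure of x ↦ 236x mod 253: 9 orbits of sizes [55, 55, 55, 55, 11, 11, 5, 5, 1].
Σ(ℓ_i−1) = 253−9 = 244; sign = (−1)^244 = +1.
Check: (236/253) = +1 by Zolotarev.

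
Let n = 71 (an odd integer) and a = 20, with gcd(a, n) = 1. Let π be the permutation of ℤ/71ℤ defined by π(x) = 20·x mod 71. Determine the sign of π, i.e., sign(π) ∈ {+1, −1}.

Start at x=32: 32 → 1 → 20 → 45 → 48 → 37 → 30 → 32 (one orbit).
Decompose π into cycles: lengths [7, 7, 7, 7, 7, 7, 7, 7, 7, 7, 1] (11 cycles, including the fixed point 0).
With 11 cycles on 71 points, sign = (−1)^{71−11} = +1.
Zolotarev: (20|71) = +1, matching the cycle-count sign.

+1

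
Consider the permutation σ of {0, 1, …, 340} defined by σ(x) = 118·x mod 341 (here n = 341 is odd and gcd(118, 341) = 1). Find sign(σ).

-1

Orbit of 56 under x↦118x: [56, 129, 218, 149, 191, 32, 25]… (length divides ord_341(118)).
Cycle type of π: 30×10 + 10 + 3×10 + 1; total 22 cycles.
341 − 22 = 319 transpositions; sign(π) = (−1)^319 = -1.
Check: (118/341) = -1 by Zolotarev.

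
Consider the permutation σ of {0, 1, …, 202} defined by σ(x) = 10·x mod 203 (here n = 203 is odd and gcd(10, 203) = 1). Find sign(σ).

Orbit of 12 under x↦10x: [12, 120, 185, 23, 27, 67, 61]… (length divides ord_203(10)).
Decompose π into cycles: lengths [84, 84, 28, 6, 1] (5 cycles, including the fixed point 0).
Σ(ℓ_i−1) = 203−5 = 198; sign = (−1)^198 = +1.
Zolotarev: (10|203) = +1, matching the cycle-count sign.

+1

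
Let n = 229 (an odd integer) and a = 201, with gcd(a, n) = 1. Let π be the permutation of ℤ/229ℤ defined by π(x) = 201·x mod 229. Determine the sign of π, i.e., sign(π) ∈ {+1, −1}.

Orbit of 55 under x↦201x: [55, 63, 68, 157, 184, 115, 215]… (length divides ord_229(201)).
π_201 has 2 disjoint cycles with lengths [228, 1] on {0,…,228}.
229 − 2 = 227 transpositions; sign(π) = (−1)^227 = -1.
(201|229)_J = -1 (Zolotarev's lemma cross-check).

-1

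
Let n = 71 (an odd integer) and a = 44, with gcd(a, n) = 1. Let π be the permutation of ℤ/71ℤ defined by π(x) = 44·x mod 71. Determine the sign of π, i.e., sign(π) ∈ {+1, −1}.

Orbit of 49 under x↦44x: [49, 26, 8, 68, 10, 14, 48]… (length divides ord_71(44)).
π_44 has 2 disjoint cycles with lengths [70, 1] on {0,…,70}.
71 − 2 = 69 transpositions; sign(π) = (−1)^69 = -1.
The Jacobi symbol (44|71) = -1 (Zolotarev) agrees.

-1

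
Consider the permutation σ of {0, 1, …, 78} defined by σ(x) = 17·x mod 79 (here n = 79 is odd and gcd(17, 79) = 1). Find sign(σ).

Start at x=52: 52 → 15 → 18 → 69 → 67 → 33 → 8 → … (one orbit).
Decompose π into cycles: lengths [26, 26, 26, 1] (4 cycles, including the fixed point 0).
With 4 cycles on 79 points, sign = (−1)^{79−4} = -1.
Via Zolotarev, sign(π_{17}) = (17|79) = -1.

-1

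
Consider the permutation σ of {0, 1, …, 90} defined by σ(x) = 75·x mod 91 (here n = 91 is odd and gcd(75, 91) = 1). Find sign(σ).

Start at x=1: 1 → 75 → 74 → 90 → 16 → 17 → 1 (one orbit).
Cycle type of π: 6×15 + 1; total 16 cycles.
91 − 16 = 75 transpositions; sign(π) = (−1)^75 = -1.

-1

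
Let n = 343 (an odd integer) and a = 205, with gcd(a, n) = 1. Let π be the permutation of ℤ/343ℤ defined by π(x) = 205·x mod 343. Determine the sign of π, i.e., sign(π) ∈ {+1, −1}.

Orbit of 44 under x↦205x: [44, 102, 330, 79, 74, 78, 212]… (length divides ord_343(205)).
The orbit structure of x ↦ 205x mod 343: 7 orbits of sizes [147, 147, 21, 21, 3, 3, 1].
sign(π) = (−1)^{n − #cycles} = (−1)^{343−7} = (−1)^336 = +1.
The Jacobi symbol (205|343) = +1 (Zolotarev) agrees.

+1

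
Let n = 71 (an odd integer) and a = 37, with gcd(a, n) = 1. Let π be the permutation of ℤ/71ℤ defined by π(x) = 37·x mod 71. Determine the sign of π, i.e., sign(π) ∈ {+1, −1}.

+1

Trace 20: π^k(20) = [20, 30, 45, 32, 48, 1, 37] for k=0..6.
π_37 has 11 disjoint cycles with lengths [7, 7, 7, 7, 7, 7, 7, 7, 7, 7, 1] on {0,…,70}.
11 cycles on 71: each ℓ→(−1)^(ℓ−1), product (−1)^60 = +1.
Via Zolotarev, sign(π_{37}) = (37|71) = +1.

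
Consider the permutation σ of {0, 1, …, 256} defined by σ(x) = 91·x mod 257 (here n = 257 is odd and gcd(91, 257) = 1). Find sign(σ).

-1

Orbit of 142 under x↦91x: [142, 72, 127, 249, 43, 58, 138]… (length divides ord_257(91)).
2 cycles of lengths [256, 1].
sign(π) = (−1)^{n − #cycles} = (−1)^{257−2} = (−1)^255 = -1.
The Jacobi symbol (91|257) = -1 (Zolotarev) agrees.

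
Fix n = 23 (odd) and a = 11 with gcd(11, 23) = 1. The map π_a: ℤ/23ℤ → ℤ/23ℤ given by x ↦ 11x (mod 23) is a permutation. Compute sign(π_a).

-1

Trace 10: π^k(10) = [10, 18, 14, 16, 15, 4, 21] for k=0..6.
Cycle type of π: 22 + 1; total 2 cycles.
23 − 2 = 21 transpositions; sign(π) = (−1)^21 = -1.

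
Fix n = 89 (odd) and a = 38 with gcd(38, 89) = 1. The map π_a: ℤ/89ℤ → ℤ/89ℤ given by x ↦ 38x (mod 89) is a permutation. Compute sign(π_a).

-1

Orbit of 11 under x↦38x: [11, 62, 42, 83, 39, 58, 68]… (length divides ord_89(38)).
2 cycles of lengths [88, 1].
2 cycles on 89: each ℓ→(−1)^(ℓ−1), product (−1)^87 = -1.
The Jacobi symbol (38|89) = -1 (Zolotarev) agrees.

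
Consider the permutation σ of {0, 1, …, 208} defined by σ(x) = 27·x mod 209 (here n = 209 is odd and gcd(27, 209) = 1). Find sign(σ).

-1

Start at x=202: 202 → 20 → 122 → 159 → 113 → 125 → 31 → … (one orbit).
Cycle lengths of π_27 on ℤ/209ℤ: [30, 30, 30, 30, 30, 30, 6, 6, 6, 5, 5, 1]; 12 cycles in total.
n − c = 209 − 12 = 197; sign = (−1)^197 = -1.
Zolotarev: (27|209) = -1, matching the cycle-count sign.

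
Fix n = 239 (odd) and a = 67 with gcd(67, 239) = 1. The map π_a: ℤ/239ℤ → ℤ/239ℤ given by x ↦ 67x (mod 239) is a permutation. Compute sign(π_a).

+1

Trace 163: π^k(163) = [163, 166, 128, 211, 36, 22, 40] for k=0..6.
Cycle type of π: 17×14 + 1; total 15 cycles.
Σ(ℓ_i−1) = 239−15 = 224; sign = (−1)^224 = +1.
Check: (67/239) = +1 by Zolotarev.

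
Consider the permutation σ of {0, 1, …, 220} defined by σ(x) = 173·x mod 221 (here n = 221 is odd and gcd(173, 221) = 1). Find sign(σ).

-1

Trace 181: π^k(181) = [181, 152, 218, 144, 160, 55, 12] for k=0..6.
8 cycles of lengths [48, 48, 48, 48, 16, 6, 6, 1].
With 8 cycles on 221 points, sign = (−1)^{221−8} = -1.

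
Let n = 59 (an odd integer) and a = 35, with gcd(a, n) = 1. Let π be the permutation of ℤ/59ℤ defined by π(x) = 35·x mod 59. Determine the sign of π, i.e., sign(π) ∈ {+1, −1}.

Start at x=3: 3 → 46 → 17 → 5 → 57 → 48 → 28 → … (one orbit).
Decompose π into cycles: lengths [29, 29, 1] (3 cycles, including the fixed point 0).
Σ(ℓ_i−1) = 59−3 = 56; sign = (−1)^56 = +1.
Zolotarev: (35|59) = +1, matching the cycle-count sign.

+1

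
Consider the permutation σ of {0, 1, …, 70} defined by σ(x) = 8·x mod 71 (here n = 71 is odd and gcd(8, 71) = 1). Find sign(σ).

Start at x=12: 12 → 25 → 58 → 38 → 20 → 18 → 2 → … (one orbit).
3 cycles of lengths [35, 35, 1].
3 cycles on 71: each ℓ→(−1)^(ℓ−1), product (−1)^68 = +1.
Zolotarev: (8|71) = +1, matching the cycle-count sign.

+1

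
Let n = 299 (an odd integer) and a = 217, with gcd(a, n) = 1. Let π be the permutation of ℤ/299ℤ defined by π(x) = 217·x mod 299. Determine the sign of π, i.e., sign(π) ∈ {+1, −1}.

Start at x=282: 282 → 198 → 209 → 204 → 16 → 183 → 243 → … (one orbit).
π_217 has 10 disjoint cycles with lengths [66, 66, 66, 66, 22, 3, 3, 3, 3, 1] on {0,…,298}.
299 − 10 = 289 transpositions; sign(π) = (−1)^289 = -1.
(217|299)_J = -1 (Zolotarev's lemma cross-check).

-1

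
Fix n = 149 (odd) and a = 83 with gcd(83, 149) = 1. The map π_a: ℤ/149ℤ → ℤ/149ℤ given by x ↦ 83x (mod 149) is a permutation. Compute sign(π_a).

Start at x=3: 3 → 100 → 105 → 73 → 99 → 22 → 38 → … (one orbit).
π_83 has 2 disjoint cycles with lengths [148, 1] on {0,…,148}.
n − c = 149 − 2 = 147; sign = (−1)^147 = -1.

-1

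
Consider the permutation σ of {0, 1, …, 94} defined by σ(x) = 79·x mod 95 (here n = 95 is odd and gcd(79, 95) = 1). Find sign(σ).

-1

Start at x=16: 16 → 29 → 11 → 14 → 61 → 69 → 36 → … (one orbit).
8 cycles of lengths [18, 18, 18, 18, 18, 2, 2, 1].
sign(π) = (−1)^{n − #cycles} = (−1)^{95−8} = (−1)^87 = -1.
Zolotarev: (79|95) = -1, matching the cycle-count sign.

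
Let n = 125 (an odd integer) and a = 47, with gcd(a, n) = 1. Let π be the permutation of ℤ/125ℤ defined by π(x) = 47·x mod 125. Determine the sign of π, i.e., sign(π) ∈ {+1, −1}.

Start at x=103: 103 → 91 → 27 → 19 → 18 → 96 → 12 → … (one orbit).
π_47 has 4 disjoint cycles with lengths [100, 20, 4, 1] on {0,…,124}.
n − c = 125 − 4 = 121; sign = (−1)^121 = -1.

-1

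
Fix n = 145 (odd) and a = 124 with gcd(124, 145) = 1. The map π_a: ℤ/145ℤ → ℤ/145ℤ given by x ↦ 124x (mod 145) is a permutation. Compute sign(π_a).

-1

Start at x=36: 36 → 114 → 71 → 104 → 136 → 44 → 91 → … (one orbit).
π_124 has 8 disjoint cycles with lengths [28, 28, 28, 28, 28, 2, 2, 1] on {0,…,144}.
Σ(ℓ_i−1) = 145−8 = 137; sign = (−1)^137 = -1.
Check: (124/145) = -1 by Zolotarev.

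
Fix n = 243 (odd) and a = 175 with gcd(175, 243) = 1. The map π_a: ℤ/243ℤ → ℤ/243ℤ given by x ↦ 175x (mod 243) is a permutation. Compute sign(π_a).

+1

Start at x=127: 127 → 112 → 160 → 55 → 148 → 142 → 64 → … (one orbit).
The orbit structure of x ↦ 175x mod 243: 11 orbits of sizes [81, 81, 27, 27, 9, 9, 3, 3, 1, 1, 1].
243 − 11 = 232 transpositions; sign(π) = (−1)^232 = +1.
Via Zolotarev, sign(π_{175}) = (175|243) = +1.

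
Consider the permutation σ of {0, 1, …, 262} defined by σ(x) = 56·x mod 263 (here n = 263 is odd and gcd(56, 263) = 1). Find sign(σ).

-1

Start at x=7: 7 → 129 → 123 → 50 → 170 → 52 → 19 → … (one orbit).
2 cycles of lengths [262, 1].
Σ(ℓ_i−1) = 263−2 = 261; sign = (−1)^261 = -1.
(56|263)_J = -1 (Zolotarev's lemma cross-check).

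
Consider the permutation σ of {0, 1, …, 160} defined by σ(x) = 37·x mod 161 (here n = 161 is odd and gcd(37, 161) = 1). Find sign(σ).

-1

Orbit of 123 under x↦37x: [123, 43, 142, 102, 71, 51, 116]… (length divides ord_161(37)).
Cycle lengths of π_37 on ℤ/161ℤ: [66, 66, 22, 3, 3, 1]; 6 cycles in total.
161 − 6 = 155 transpositions; sign(π) = (−1)^155 = -1.
The Jacobi symbol (37|161) = -1 (Zolotarev) agrees.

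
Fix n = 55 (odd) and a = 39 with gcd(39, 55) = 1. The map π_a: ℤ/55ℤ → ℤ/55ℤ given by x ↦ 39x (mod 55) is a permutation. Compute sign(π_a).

-1

Trace 26: π^k(26) = [26, 24, 1, 39, 36, 29, 31] for k=0..6.
Decompose π into cycles: lengths [10, 10, 10, 10, 10, 2, 2, 1] (8 cycles, including the fixed point 0).
8 cycles on 55: each ℓ→(−1)^(ℓ−1), product (−1)^47 = -1.
Check: (39/55) = -1 by Zolotarev.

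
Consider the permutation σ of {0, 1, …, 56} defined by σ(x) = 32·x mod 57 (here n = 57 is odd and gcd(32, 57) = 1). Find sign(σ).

Start at x=50: 50 → 4 → 14 → 49 → 29 → 16 → 56 → … (one orbit).
5 cycles of lengths [18, 18, 18, 2, 1].
With 5 cycles on 57 points, sign = (−1)^{57−5} = +1.

+1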